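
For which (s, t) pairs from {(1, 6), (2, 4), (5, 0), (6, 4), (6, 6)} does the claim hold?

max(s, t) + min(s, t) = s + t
Testing each pair:
(1, 6): LHS = 7, RHS = 7 → holds
(2, 4): LHS = 6, RHS = 6 → holds
(5, 0): LHS = 5, RHS = 5 → holds
(6, 4): LHS = 10, RHS = 10 → holds
(6, 6): LHS = 12, RHS = 12 → holds

Every pair satisfies the claim.

Answer: All pairs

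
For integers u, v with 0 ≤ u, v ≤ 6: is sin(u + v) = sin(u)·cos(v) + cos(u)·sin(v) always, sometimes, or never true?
Always true

The identity holds for every pair in the range. For instance at (u, v) = (4, 6): both sides equal sin(10) ≈ -0.544.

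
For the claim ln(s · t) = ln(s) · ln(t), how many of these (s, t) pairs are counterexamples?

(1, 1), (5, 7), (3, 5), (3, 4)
3

Testing each pair:
(1, 1): LHS = 0, RHS = 0 → satisfies claim
(5, 7): LHS = ln(35) ≈ 3.555, RHS = ln(5)·ln(7) ≈ 3.132 → counterexample
(3, 5): LHS = ln(15) ≈ 2.708, RHS = ln(3)·ln(5) ≈ 1.768 → counterexample
(3, 4): LHS = ln(12) ≈ 2.485, RHS = ln(3)·ln(4) ≈ 1.523 → counterexample

That makes 3 counterexamples.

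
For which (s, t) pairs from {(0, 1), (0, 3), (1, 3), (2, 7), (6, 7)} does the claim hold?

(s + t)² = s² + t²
Testing each pair:
(0, 1): LHS = 1, RHS = 1 → holds
(0, 3): LHS = 9, RHS = 9 → holds
(1, 3): LHS = 16, RHS = 10 → fails
(2, 7): LHS = 81, RHS = 53 → fails
(6, 7): LHS = 169, RHS = 85 → fails

2 of 5 pairs satisfy the claim.

Answer: (0, 1), (0, 3)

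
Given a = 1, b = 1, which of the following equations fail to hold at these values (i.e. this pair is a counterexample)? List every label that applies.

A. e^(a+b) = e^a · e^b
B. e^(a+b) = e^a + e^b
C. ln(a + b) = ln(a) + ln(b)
B, C

Evaluating each claim at the given values:
A. LHS = e^2 ≈ 7.389, RHS = e^2 ≈ 7.389 → holds here (LHS = RHS)
B. LHS = e^2 ≈ 7.389, RHS = 2·e ≈ 5.437 → fails here (LHS ≠ RHS)
C. LHS = ln(2) ≈ 0.6931, RHS = 0 → fails here (LHS ≠ RHS)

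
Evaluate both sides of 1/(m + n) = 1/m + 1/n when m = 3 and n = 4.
LHS = 1/(3 + 4) = 1/7
RHS = 1/3 + 1/4 = 7/12

LHS ≠ RHS, so the equation does not hold here.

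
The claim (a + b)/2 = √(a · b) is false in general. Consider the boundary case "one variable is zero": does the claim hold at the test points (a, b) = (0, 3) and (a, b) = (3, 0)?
No, fails at both test points

At (0, 3): LHS = 3/2 ≠ RHS = 0
At (3, 0): LHS = 3/2 ≠ RHS = 0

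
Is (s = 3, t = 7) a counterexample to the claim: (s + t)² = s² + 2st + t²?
No

Substituting s = 3, t = 7:
LHS = (3 + 7)² = 100
RHS = 3² + 2·3·7 + 7² = 100

The sides agree, so this pair does not disprove the claim.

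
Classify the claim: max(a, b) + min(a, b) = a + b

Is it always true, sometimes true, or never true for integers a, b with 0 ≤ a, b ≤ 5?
The identity holds for every pair in the range. For instance at (a, b) = (0, 4): both sides equal 4.

Answer: Always true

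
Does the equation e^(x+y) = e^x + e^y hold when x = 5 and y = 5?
Substituting x = 5, y = 5:

LHS = e^(5+5) = e^10 ≈ 22026.5
RHS = e^5 + e^5 = 2·e^5 ≈ 296.8

LHS ≠ RHS, so the equation does not hold at this point.

Answer: Fails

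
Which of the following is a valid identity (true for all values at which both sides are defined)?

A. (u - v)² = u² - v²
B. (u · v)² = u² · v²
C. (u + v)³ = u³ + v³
A: fails at (3, 5) — LHS = 4, RHS = -16.
B: holds — e.g. at (2, 2), both sides equal 16.
C: fails at (2, 5) — LHS = 343, RHS = 133.

Answer: B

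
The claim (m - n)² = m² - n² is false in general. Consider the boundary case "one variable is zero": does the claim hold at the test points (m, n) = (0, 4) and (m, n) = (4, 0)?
Only at (4, 0)

At (0, 4): LHS = 16 ≠ RHS = -16
At (4, 0): LHS = 16, RHS = 16 → equal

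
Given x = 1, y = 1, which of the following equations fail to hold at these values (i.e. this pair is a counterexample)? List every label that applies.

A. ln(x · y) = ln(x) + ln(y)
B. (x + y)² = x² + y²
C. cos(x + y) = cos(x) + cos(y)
B, C

Evaluating each claim at the given values:
A. LHS = 0, RHS = 0 → holds here (LHS = RHS)
B. LHS = 4, RHS = 2 → fails here (LHS ≠ RHS)
C. LHS = cos(2) ≈ -0.4161, RHS = 2·cos(1) ≈ 1.081 → fails here (LHS ≠ RHS)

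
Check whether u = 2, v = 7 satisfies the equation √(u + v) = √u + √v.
Substituting u = 2, v = 7:

LHS = √(2 + 7) = 3
RHS = √2 + √7 = √(2) + √(7) ≈ 4.06

LHS ≠ RHS, so the equation does not hold at this point.

Answer: Fails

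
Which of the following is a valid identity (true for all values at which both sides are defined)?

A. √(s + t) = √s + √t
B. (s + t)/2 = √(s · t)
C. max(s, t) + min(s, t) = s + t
A: fails at (4, 4) — LHS = 2·√(2) ≈ 2.828, RHS = 4.
B: fails at (1, 3) — LHS = 2, RHS = √(3) ≈ 1.732.
C: holds — e.g. at (1, 2), both sides equal 3.

Answer: C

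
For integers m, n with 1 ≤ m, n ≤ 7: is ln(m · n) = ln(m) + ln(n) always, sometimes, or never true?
The identity holds for every pair in the range. For instance at (m, n) = (1, 5): both sides equal ln(5) ≈ 1.609.

Answer: Always true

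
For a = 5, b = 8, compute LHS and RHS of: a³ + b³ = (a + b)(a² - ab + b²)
LHS = 5³ + 8³ = 637
RHS = (5 + 8)(5² - 5·8 + 8²) = 637

LHS = RHS: the two sides agree.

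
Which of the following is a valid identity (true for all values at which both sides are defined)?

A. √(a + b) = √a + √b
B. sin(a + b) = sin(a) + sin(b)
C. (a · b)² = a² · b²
C

A: fails at (1, 4) — LHS = √(5) ≈ 2.236, RHS = 3.
B: fails at (3, 4) — LHS = sin(7) ≈ 0.657, RHS = sin(4) + sin(3) ≈ -0.6157.
C: holds — e.g. at (4, 5), both sides equal 400.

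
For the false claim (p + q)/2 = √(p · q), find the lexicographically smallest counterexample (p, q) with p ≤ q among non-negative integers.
(p, q) = (0, 1)

Substituting (0, 1) into the claim:
LHS = (0 + 1)/2 = 1/2
RHS = √(0 · 1) = 0

Since LHS ≠ RHS, this pair disproves the claim, and no lexicographically smaller pair (p ≤ q, non-negative integers) does.

For instance (3, 4) is also a counterexample (LHS = 7/2, RHS = 2·√(3) ≈ 3.464), but it's lexicographically larger.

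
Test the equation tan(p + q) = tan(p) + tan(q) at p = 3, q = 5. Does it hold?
Fails

Substituting p = 3, q = 5:

LHS = tan(3 + 5) = tan(8) ≈ -6.8
RHS = tan(3) + tan(5) ≈ -3.523

LHS ≠ RHS, so the equation does not hold at this point.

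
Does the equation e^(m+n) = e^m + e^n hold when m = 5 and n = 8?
Substituting m = 5, n = 8:

LHS = e^(5+8) = e^13 ≈ 442413.4
RHS = e^5 + e^8 ≈ 3129

LHS ≠ RHS, so the equation does not hold at this point.

Answer: Fails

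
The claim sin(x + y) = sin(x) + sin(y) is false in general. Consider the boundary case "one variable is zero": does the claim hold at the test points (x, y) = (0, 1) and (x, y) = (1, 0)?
Yes, holds at both test points

At (0, 1): LHS = sin(1) ≈ 0.8415, RHS = sin(1) ≈ 0.8415 → equal
At (1, 0): LHS = sin(1) ≈ 0.8415, RHS = sin(1) ≈ 0.8415 → equal

So the claim does hold at both of these boundary points, even though it is not an identity.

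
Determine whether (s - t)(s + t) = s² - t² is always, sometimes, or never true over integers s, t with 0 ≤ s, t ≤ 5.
The identity holds for every pair in the range. For instance at (s, t) = (1, 0): both sides equal 1.

Answer: Always true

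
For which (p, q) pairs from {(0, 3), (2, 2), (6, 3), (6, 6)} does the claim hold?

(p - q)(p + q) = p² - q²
Testing each pair:
(0, 3): LHS = -9, RHS = -9 → holds
(2, 2): LHS = 0, RHS = 0 → holds
(6, 3): LHS = 27, RHS = 27 → holds
(6, 6): LHS = 0, RHS = 0 → holds

Every pair satisfies the claim.

Answer: All pairs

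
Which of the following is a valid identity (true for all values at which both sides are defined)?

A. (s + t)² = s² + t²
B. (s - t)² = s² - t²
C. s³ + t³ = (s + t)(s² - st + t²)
C

A: fails at (1, 1) — LHS = 4, RHS = 2.
B: fails at (5, 8) — LHS = 9, RHS = -39.
C: holds — e.g. at (4, 6), both sides equal 280.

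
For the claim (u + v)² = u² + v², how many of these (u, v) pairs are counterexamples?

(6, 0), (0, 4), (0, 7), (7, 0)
Testing each pair:
(6, 0): LHS = 36, RHS = 36 → satisfies claim
(0, 4): LHS = 16, RHS = 16 → satisfies claim
(0, 7): LHS = 49, RHS = 49 → satisfies claim
(7, 0): LHS = 49, RHS = 49 → satisfies claim

That makes 0 counterexamples.

Answer: 0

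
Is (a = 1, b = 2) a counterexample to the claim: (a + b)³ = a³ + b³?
Yes

Substituting a = 1, b = 2:
LHS = (1 + 2)³ = 27
RHS = 1³ + 2³ = 9

Since LHS ≠ RHS, this pair disproves the claim.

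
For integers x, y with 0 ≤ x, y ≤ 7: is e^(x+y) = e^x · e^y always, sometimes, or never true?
The identity holds for every pair in the range. For instance at (x, y) = (1, 2): both sides equal e^3 ≈ 20.09.

Answer: Always true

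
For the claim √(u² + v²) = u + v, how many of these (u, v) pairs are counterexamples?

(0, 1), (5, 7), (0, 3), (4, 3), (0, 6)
Testing each pair:
(0, 1): LHS = 1, RHS = 1 → satisfies claim
(5, 7): LHS = √(74) ≈ 8.602, RHS = 12 → counterexample
(0, 3): LHS = 3, RHS = 3 → satisfies claim
(4, 3): LHS = 5, RHS = 7 → counterexample
(0, 6): LHS = 6, RHS = 6 → satisfies claim

That makes 2 counterexamples.

Answer: 2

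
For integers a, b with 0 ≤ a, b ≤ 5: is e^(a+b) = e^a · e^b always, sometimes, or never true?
The identity holds for every pair in the range. For instance at (a, b) = (2, 3): both sides equal e^5 ≈ 148.4.

Answer: Always true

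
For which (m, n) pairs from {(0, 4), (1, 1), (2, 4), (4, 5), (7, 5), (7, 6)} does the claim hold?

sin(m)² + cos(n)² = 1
Testing each pair:
(0, 4): LHS = cos(4)² ≈ 0.4272, RHS = 1 → fails
(1, 1): LHS = cos(1)² + sin(1)² = 1, RHS = 1 → holds
(2, 4): LHS = cos(4)² + sin(2)² ≈ 1.254, RHS = 1 → fails
(4, 5): LHS = cos(5)² + sin(4)² ≈ 0.6532, RHS = 1 → fails
(7, 5): LHS = cos(5)² + sin(7)² ≈ 0.5121, RHS = 1 → fails
(7, 6): LHS = sin(7)² + cos(6)² ≈ 1.354, RHS = 1 → fails

1 of 6 pairs satisfies the claim.

Answer: (1, 1)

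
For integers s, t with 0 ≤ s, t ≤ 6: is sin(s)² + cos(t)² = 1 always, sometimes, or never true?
It holds at (s, t) = (6, 6) (both sides equal 1), but fails at (s, t) = (3, 5) (LHS = sin(3)² + cos(5)² ≈ 0.1004, RHS = 1).

Answer: Sometimes true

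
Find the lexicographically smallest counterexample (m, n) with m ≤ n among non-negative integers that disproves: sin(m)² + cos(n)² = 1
At (0, 0): both sides equal 1, so it holds there.

Substituting (0, 1) into the claim:
LHS = sin(0)² + cos(1)² = cos(1)² ≈ 0.2919
RHS = 1

Since LHS ≠ RHS, this pair disproves the claim, and no lexicographically smaller pair (m ≤ n, non-negative integers) does.

For instance (2, 4) is also a counterexample (LHS = cos(4)² + sin(2)² ≈ 1.254, RHS = 1), but it's lexicographically larger.

Answer: (m, n) = (0, 1)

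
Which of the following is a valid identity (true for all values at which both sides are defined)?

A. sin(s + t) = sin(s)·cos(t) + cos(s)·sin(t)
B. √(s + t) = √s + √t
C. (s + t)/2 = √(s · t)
A: holds — e.g. at (1, 1), both sides equal sin(2) ≈ 0.9093.
B: fails at (2, 5) — LHS = √(7) ≈ 2.646, RHS = √(2) + √(5) ≈ 3.65.
C: fails at (2, 3) — LHS = 5/2, RHS = √(6) ≈ 2.449.

Answer: A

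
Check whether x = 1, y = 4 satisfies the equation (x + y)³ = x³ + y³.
Fails

Substituting x = 1, y = 4:

LHS = (1 + 4)³ = 125
RHS = 1³ + 4³ = 65

LHS ≠ RHS, so the equation does not hold at this point.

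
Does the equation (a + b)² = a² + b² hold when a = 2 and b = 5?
Fails

Substituting a = 2, b = 5:

LHS = (2 + 5)² = 49
RHS = 2² + 5² = 29

LHS ≠ RHS, so the equation does not hold at this point.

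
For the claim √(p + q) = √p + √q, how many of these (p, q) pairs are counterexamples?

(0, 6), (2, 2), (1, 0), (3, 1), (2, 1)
Testing each pair:
(0, 6): LHS = √(6) ≈ 2.449, RHS = √(6) ≈ 2.449 → satisfies claim
(2, 2): LHS = 2, RHS = 2·√(2) ≈ 2.828 → counterexample
(1, 0): LHS = 1, RHS = 1 → satisfies claim
(3, 1): LHS = 2, RHS = 1 + √(3) ≈ 2.732 → counterexample
(2, 1): LHS = √(3) ≈ 1.732, RHS = 1 + √(2) ≈ 2.414 → counterexample

That makes 3 counterexamples.

Answer: 3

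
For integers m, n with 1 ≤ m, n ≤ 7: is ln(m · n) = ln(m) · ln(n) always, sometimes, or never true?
Sometimes true

It holds at (m, n) = (1, 1) (both sides equal 0), but fails at (m, n) = (4, 6) (LHS = ln(24) ≈ 3.178, RHS = ln(4)·ln(6) ≈ 2.484).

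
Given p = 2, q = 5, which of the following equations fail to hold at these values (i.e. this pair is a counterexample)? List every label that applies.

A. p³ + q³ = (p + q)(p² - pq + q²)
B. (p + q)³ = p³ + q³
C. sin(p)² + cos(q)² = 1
Evaluating each claim at the given values:
A. LHS = 133, RHS = 133 → holds here (LHS = RHS)
B. LHS = 343, RHS = 133 → fails here (LHS ≠ RHS)
C. LHS = cos(5)² + sin(2)² ≈ 0.9073, RHS = 1 → fails here (LHS ≠ RHS)

Answer: B, C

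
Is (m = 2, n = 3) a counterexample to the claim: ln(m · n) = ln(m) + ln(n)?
No

Substituting m = 2, n = 3:
LHS = ln(2 · 3) = ln(6) ≈ 1.792
RHS = ln(2) + ln(3) ≈ 1.792

The sides agree, so this pair does not disprove the claim.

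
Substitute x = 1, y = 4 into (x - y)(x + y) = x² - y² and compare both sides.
LHS = (1 - 4)(1 + 4) = -15
RHS = 1² - 4² = -15

LHS = RHS: the two sides agree.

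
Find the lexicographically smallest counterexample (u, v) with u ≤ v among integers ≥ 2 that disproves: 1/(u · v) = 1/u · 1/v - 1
Substituting (2, 2) into the claim:
LHS = 1/(2 · 2) = 1/4
RHS = 1/2 · 1/2 - 1 = -3/4

Since LHS ≠ RHS, this pair disproves the claim, and no lexicographically smaller pair (u ≤ v, integers ≥ 2) does.

For instance (2, 4) is also a counterexample (LHS = 1/8, RHS = -7/8), but it's lexicographically larger.

Answer: (u, v) = (2, 2)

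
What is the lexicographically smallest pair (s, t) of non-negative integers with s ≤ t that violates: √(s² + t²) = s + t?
Substituting (1, 1) into the claim:
LHS = √(1² + 1²) = √(2) ≈ 1.414
RHS = 1 + 1 = 2

Since LHS ≠ RHS, this pair disproves the claim, and no lexicographically smaller pair (s ≤ t, non-negative integers) does.

For instance (5, 7) is also a counterexample (LHS = √(74) ≈ 8.602, RHS = 12), but it's lexicographically larger.

Answer: (s, t) = (1, 1)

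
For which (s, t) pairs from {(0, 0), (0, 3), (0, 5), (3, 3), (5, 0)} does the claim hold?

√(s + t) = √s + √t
(0, 0), (0, 3), (0, 5), (5, 0)

Testing each pair:
(0, 0): LHS = 0, RHS = 0 → holds
(0, 3): LHS = √(3) ≈ 1.732, RHS = √(3) ≈ 1.732 → holds
(0, 5): LHS = √(5) ≈ 2.236, RHS = √(5) ≈ 2.236 → holds
(3, 3): LHS = √(6) ≈ 2.449, RHS = 2·√(3) ≈ 3.464 → fails
(5, 0): LHS = √(5) ≈ 2.236, RHS = √(5) ≈ 2.236 → holds

4 of 5 pairs satisfy the claim.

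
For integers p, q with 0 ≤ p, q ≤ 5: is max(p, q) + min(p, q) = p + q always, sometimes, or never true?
Always true

The identity holds for every pair in the range. For instance at (p, q) = (4, 3): both sides equal 7.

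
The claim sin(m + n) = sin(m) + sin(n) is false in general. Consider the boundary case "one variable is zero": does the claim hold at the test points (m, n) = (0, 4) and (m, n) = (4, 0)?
At (0, 4): LHS = sin(4) ≈ -0.7568, RHS = sin(4) ≈ -0.7568 → equal
At (4, 0): LHS = sin(4) ≈ -0.7568, RHS = sin(4) ≈ -0.7568 → equal

So the claim does hold at both of these boundary points, even though it is not an identity.

Answer: Yes, holds at both test points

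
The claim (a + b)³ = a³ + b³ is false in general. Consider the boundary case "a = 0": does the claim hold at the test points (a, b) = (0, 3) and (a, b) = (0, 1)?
At (0, 3): LHS = 27, RHS = 27 → equal
At (0, 1): LHS = 1, RHS = 1 → equal

So the claim does hold at both of these boundary points, even though it is not an identity.

Answer: Yes, holds at both test points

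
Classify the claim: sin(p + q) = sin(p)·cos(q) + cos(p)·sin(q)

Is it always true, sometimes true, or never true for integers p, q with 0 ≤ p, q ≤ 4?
Always true

The identity holds for every pair in the range. For instance at (p, q) = (4, 2): both sides equal sin(6) ≈ -0.2794.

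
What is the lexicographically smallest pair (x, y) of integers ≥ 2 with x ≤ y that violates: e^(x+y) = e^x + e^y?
(x, y) = (2, 2)

Substituting (2, 2) into the claim:
LHS = e^(2+2) = e^4 ≈ 54.6
RHS = e^2 + e^2 = 2·e^2 ≈ 14.78

Since LHS ≠ RHS, this pair disproves the claim, and no lexicographically smaller pair (x ≤ y, integers ≥ 2) does.

For instance (3, 4) is also a counterexample (LHS = e^7 ≈ 1097, RHS = e^3 + e^4 ≈ 74.68), but it's lexicographically larger.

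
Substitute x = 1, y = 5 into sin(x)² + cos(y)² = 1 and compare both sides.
LHS = sin(1)² + cos(5)² ≈ 0.7885
RHS = 1

LHS ≠ RHS (they differ by about 0.2115), so the equation does not hold here.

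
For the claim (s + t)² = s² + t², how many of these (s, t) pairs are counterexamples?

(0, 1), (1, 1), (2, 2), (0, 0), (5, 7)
Testing each pair:
(0, 1): LHS = 1, RHS = 1 → satisfies claim
(1, 1): LHS = 4, RHS = 2 → counterexample
(2, 2): LHS = 16, RHS = 8 → counterexample
(0, 0): LHS = 0, RHS = 0 → satisfies claim
(5, 7): LHS = 144, RHS = 74 → counterexample

That makes 3 counterexamples.

Answer: 3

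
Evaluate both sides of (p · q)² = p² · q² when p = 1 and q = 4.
LHS = (1 · 4)² = 16
RHS = 1² · 4² = 16

LHS = RHS: the two sides agree.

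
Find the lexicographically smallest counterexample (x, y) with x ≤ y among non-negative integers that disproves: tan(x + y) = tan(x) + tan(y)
At (0, 6): both sides equal tan(6) ≈ -0.291, so it holds there.

Substituting (1, 1) into the claim:
LHS = tan(1 + 1) = tan(2) ≈ -2.185
RHS = tan(1) + tan(1) = 2·tan(1) ≈ 3.115

Since LHS ≠ RHS, this pair disproves the claim, and no lexicographically smaller pair (x ≤ y, non-negative integers) does.

For instance (5, 6) is also a counterexample (LHS = tan(11) ≈ -226, RHS = tan(5) + tan(6) ≈ -3.672), but it's lexicographically larger.

Answer: (x, y) = (1, 1)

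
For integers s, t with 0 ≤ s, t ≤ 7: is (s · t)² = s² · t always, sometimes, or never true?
It holds at (s, t) = (3, 1) (both sides equal 9), but fails at (s, t) = (1, 7) (LHS = 49, RHS = 7).

Answer: Sometimes true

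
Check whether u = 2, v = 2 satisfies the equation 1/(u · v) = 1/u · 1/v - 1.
Substituting u = 2, v = 2:

LHS = 1/(2 · 2) = 1/4
RHS = 1/2 · 1/2 - 1 = -3/4

LHS ≠ RHS, so the equation does not hold at this point.

Answer: Fails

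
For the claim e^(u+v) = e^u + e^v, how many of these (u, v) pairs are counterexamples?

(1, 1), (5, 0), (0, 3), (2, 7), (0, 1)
5

Testing each pair:
(1, 1): LHS = e^2 ≈ 7.389, RHS = 2·e ≈ 5.437 → counterexample
(5, 0): LHS = e^5 ≈ 148.4, RHS = 1 + e^5 ≈ 149.4 → counterexample
(0, 3): LHS = e^3 ≈ 20.09, RHS = 1 + e^3 ≈ 21.09 → counterexample
(2, 7): LHS = e^9 ≈ 8103, RHS = e^2 + e^7 ≈ 1104 → counterexample
(0, 1): LHS = e ≈ 2.718, RHS = 1 + e ≈ 3.718 → counterexample

That makes 5 counterexamples.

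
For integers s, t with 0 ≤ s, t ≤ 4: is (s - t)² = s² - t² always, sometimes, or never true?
It holds at (s, t) = (2, 2) (both sides equal 0), but fails at (s, t) = (3, 2) (LHS = 1, RHS = 5).

Answer: Sometimes true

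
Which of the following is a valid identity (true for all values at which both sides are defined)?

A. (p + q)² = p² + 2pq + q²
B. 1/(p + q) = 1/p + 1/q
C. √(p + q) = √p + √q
A

A: holds — e.g. at (5, 5), both sides equal 100.
B: fails at (4, 4) — LHS = 1/8, RHS = 1/2.
C: fails at (1, 3) — LHS = 2, RHS = 1 + √(3) ≈ 2.732.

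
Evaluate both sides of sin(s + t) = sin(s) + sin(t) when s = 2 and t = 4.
LHS = sin(2 + 4) = sin(6) ≈ -0.2794
RHS = sin(2) + sin(4) ≈ 0.1525

LHS ≠ RHS (they differ by about 0.4319), so the equation does not hold here.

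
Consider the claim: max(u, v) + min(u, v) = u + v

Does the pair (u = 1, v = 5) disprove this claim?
Substituting u = 1, v = 5:
LHS = max(1, 5) + min(1, 5) = 6
RHS = 1 + 5 = 6

The sides agree, so this pair does not disprove the claim.

Answer: No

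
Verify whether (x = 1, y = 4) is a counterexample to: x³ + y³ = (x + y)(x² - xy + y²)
Substituting x = 1, y = 4:
LHS = 1³ + 4³ = 65
RHS = (1 + 4)(1² - 1·4 + 4²) = 65

The sides agree, so this pair does not disprove the claim.

Answer: No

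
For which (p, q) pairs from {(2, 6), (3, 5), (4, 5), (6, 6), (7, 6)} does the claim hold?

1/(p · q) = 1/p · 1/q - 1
Testing each pair:
(2, 6): LHS = 1/12, RHS = -11/12 → fails
(3, 5): LHS = 1/15, RHS = -14/15 → fails
(4, 5): LHS = 1/20, RHS = -19/20 → fails
(6, 6): LHS = 1/36, RHS = -35/36 → fails
(7, 6): LHS = 1/42, RHS = -41/42 → fails

No pair satisfies the claim.

Answer: None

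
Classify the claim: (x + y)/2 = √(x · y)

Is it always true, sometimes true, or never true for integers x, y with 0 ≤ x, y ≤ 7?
Sometimes true

It holds at (x, y) = (4, 4) (both sides equal 4), but fails at (x, y) = (4, 1) (LHS = 5/2, RHS = 2).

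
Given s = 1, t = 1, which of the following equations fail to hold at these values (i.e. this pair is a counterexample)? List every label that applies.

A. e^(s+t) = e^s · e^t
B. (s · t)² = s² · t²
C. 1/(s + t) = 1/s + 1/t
Evaluating each claim at the given values:
A. LHS = e^2 ≈ 7.389, RHS = e^2 ≈ 7.389 → holds here (LHS = RHS)
B. LHS = 1, RHS = 1 → holds here (LHS = RHS)
C. LHS = 1/2, RHS = 2 → fails here (LHS ≠ RHS)

Answer: C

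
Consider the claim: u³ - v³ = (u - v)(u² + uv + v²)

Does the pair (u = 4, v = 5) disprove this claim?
No

Substituting u = 4, v = 5:
LHS = 4³ - 5³ = -61
RHS = (4 - 5)(4² + 4·5 + 5²) = -61

The sides agree, so this pair does not disprove the claim.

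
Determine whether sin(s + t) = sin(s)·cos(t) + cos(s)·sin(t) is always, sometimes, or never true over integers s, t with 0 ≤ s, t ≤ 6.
Always true

The identity holds for every pair in the range. For instance at (s, t) = (3, 1): both sides equal sin(4) ≈ -0.7568.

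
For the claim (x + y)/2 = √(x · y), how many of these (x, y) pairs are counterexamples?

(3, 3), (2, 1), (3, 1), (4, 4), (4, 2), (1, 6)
4

Testing each pair:
(3, 3): LHS = 3, RHS = 3 → satisfies claim
(2, 1): LHS = 3/2, RHS = √(2) ≈ 1.414 → counterexample
(3, 1): LHS = 2, RHS = √(3) ≈ 1.732 → counterexample
(4, 4): LHS = 4, RHS = 4 → satisfies claim
(4, 2): LHS = 3, RHS = 2·√(2) ≈ 2.828 → counterexample
(1, 6): LHS = 7/2, RHS = √(6) ≈ 2.449 → counterexample

That makes 4 counterexamples.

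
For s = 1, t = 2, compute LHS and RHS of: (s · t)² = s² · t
LHS = (1 · 2)² = 4
RHS = 1² · 2 = 2

LHS ≠ RHS, so the equation does not hold here.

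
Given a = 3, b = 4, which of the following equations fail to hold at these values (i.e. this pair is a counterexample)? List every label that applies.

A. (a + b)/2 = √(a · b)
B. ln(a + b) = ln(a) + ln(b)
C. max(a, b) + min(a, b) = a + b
A, B

Evaluating each claim at the given values:
A. LHS = 7/2, RHS = 2·√(3) ≈ 3.464 → fails here (LHS ≠ RHS)
B. LHS = ln(7) ≈ 1.946, RHS = ln(3) + ln(4) ≈ 2.485 → fails here (LHS ≠ RHS)
C. LHS = 7, RHS = 7 → holds here (LHS = RHS)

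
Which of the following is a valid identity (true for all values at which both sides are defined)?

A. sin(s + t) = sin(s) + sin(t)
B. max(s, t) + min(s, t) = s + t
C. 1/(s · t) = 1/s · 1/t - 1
A: fails at (5, 8) — LHS = sin(13) ≈ 0.4202, RHS = sin(5) + sin(8) ≈ 0.03043.
B: holds — e.g. at (1, 4), both sides equal 5.
C: fails at (4, 6) — LHS = 1/24, RHS = -23/24.

Answer: B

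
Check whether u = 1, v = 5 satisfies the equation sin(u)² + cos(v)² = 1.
Substituting u = 1, v = 5:

LHS = sin(1)² + cos(5)² ≈ 0.7885
RHS = 1

LHS ≠ RHS, so the equation does not hold at this point.

Answer: Fails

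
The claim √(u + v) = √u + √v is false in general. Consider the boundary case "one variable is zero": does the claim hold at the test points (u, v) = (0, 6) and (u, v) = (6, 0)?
Yes, holds at both test points

At (0, 6): LHS = √(6) ≈ 2.449, RHS = √(6) ≈ 2.449 → equal
At (6, 0): LHS = √(6) ≈ 2.449, RHS = √(6) ≈ 2.449 → equal

So the claim does hold at both of these boundary points, even though it is not an identity.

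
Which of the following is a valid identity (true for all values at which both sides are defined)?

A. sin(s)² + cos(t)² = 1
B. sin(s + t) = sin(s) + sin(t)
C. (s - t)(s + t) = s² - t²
C

A: fails at (1, 5) — LHS = cos(5)² + sin(1)² ≈ 0.7885, RHS = 1.
B: fails at (2, 5) — LHS = sin(7) ≈ 0.657, RHS = sin(5) + sin(2) ≈ -0.04963.
C: holds — e.g. at (2, 4), both sides equal -12.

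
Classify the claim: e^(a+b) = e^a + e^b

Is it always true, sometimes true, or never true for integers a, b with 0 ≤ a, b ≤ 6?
The claim fails for every pair in the range. For instance at (a, b) = (4, 6): LHS = e^10 ≈ 22026.5, RHS = e^4 + e^6 ≈ 458.

Answer: Never true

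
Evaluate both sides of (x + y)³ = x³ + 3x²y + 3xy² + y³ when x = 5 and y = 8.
LHS = (5 + 8)³ = 2197
RHS = 5³ + 3·5²·8 + 3·5·8² + 8³ = 2197

LHS = RHS: the two sides agree.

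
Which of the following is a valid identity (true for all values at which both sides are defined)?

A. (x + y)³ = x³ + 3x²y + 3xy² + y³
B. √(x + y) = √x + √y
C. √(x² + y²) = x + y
A

A: holds — e.g. at (6, 7), both sides equal 2197.
B: fails at (4, 4) — LHS = 2·√(2) ≈ 2.828, RHS = 4.
C: fails at (4, 6) — LHS = 2·√(13) ≈ 7.211, RHS = 10.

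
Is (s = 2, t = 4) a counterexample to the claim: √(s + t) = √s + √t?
Substituting s = 2, t = 4:
LHS = √(2 + 4) = √(6) ≈ 2.449
RHS = √2 + √4 = √(2) + 2 ≈ 3.414

Since LHS ≠ RHS, this pair disproves the claim.

Answer: Yes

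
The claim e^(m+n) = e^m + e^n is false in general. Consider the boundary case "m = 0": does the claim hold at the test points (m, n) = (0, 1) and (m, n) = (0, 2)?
At (0, 1): LHS = e ≈ 2.718 ≠ RHS = 1 + e ≈ 3.718
At (0, 2): LHS = e^2 ≈ 7.389 ≠ RHS = 1 + e^2 ≈ 8.389

Answer: No, fails at both test points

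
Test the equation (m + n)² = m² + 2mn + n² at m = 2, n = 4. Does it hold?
Holds

Substituting m = 2, n = 4:

LHS = (2 + 4)² = 36
RHS = 2² + 2·2·4 + 4² = 36

LHS = RHS, so the equation holds at this point.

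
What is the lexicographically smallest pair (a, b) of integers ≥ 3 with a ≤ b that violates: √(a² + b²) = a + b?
(a, b) = (3, 3)

Substituting (3, 3) into the claim:
LHS = √(3² + 3²) = 3·√(2) ≈ 4.243
RHS = 3 + 3 = 6

Since LHS ≠ RHS, this pair disproves the claim, and no lexicographically smaller pair (a ≤ b, integers ≥ 3) does.

For instance (4, 4) is also a counterexample (LHS = 4·√(2) ≈ 5.657, RHS = 8), but it's lexicographically larger.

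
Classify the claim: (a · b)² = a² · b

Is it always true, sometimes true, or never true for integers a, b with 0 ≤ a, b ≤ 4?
Sometimes true

It holds at (a, b) = (0, 2) (both sides equal 0), but fails at (a, b) = (1, 2) (LHS = 4, RHS = 2).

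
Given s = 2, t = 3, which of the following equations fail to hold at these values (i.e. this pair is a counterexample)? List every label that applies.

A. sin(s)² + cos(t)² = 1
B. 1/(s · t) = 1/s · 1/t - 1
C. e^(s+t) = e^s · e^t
A, B

Evaluating each claim at the given values:
A. LHS = sin(2)² + cos(3)² ≈ 1.807, RHS = 1 → fails here (LHS ≠ RHS)
B. LHS = 1/6, RHS = -5/6 → fails here (LHS ≠ RHS)
C. LHS = e^5 ≈ 148.4, RHS = e^5 ≈ 148.4 → holds here (LHS = RHS)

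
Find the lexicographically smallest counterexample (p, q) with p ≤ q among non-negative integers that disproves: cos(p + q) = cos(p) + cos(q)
(p, q) = (0, 0)

Substituting (0, 0) into the claim:
LHS = cos(0 + 0) = 1
RHS = cos(0) + cos(0) = 2

Since LHS ≠ RHS, this pair disproves the claim, and no lexicographically smaller pair (p ≤ q, non-negative integers) does.

For instance (2, 6) is also a counterexample (LHS = cos(8) ≈ -0.1455, RHS = cos(2) + cos(6) ≈ 0.544), but it's lexicographically larger.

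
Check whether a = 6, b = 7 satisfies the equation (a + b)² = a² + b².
Fails

Substituting a = 6, b = 7:

LHS = (6 + 7)² = 169
RHS = 6² + 7² = 85

LHS ≠ RHS, so the equation does not hold at this point.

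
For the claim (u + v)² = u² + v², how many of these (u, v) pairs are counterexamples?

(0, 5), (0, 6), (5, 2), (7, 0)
Testing each pair:
(0, 5): LHS = 25, RHS = 25 → satisfies claim
(0, 6): LHS = 36, RHS = 36 → satisfies claim
(5, 2): LHS = 49, RHS = 29 → counterexample
(7, 0): LHS = 49, RHS = 49 → satisfies claim

That makes 1 counterexample.

Answer: 1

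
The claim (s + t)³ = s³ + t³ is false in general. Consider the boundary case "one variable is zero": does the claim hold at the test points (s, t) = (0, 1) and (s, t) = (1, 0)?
Yes, holds at both test points

At (0, 1): LHS = 1, RHS = 1 → equal
At (1, 0): LHS = 1, RHS = 1 → equal

So the claim does hold at both of these boundary points, even though it is not an identity.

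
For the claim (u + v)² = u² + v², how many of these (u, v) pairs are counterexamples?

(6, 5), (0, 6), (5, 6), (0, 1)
Testing each pair:
(6, 5): LHS = 121, RHS = 61 → counterexample
(0, 6): LHS = 36, RHS = 36 → satisfies claim
(5, 6): LHS = 121, RHS = 61 → counterexample
(0, 1): LHS = 1, RHS = 1 → satisfies claim

That makes 2 counterexamples.

Answer: 2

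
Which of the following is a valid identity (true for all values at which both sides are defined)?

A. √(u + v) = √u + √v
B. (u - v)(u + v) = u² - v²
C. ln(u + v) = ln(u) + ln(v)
B

A: fails at (4, 6) — LHS = √(10) ≈ 3.162, RHS = 2 + √(6) ≈ 4.449.
B: holds — e.g. at (2, 4), both sides equal -12.
C: fails at (3, 3) — LHS = ln(6) ≈ 1.792, RHS = 2·ln(3) ≈ 2.197.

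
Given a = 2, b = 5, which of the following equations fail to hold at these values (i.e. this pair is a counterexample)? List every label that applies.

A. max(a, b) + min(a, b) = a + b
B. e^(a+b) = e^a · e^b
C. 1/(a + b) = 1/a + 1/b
C

Evaluating each claim at the given values:
A. LHS = 7, RHS = 7 → holds here (LHS = RHS)
B. LHS = e^7 ≈ 1097, RHS = e^7 ≈ 1097 → holds here (LHS = RHS)
C. LHS = 1/7, RHS = 7/10 → fails here (LHS ≠ RHS)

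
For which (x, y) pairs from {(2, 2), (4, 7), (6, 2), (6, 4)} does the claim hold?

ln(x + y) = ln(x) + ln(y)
Testing each pair:
(2, 2): LHS = ln(4) ≈ 1.386, RHS = 2·ln(2) ≈ 1.386 → holds
(4, 7): LHS = ln(11) ≈ 2.398, RHS = ln(4) + ln(7) ≈ 3.332 → fails
(6, 2): LHS = ln(8) ≈ 2.079, RHS = ln(2) + ln(6) ≈ 2.485 → fails
(6, 4): LHS = ln(10) ≈ 2.303, RHS = ln(4) + ln(6) ≈ 3.178 → fails

1 of 4 pairs satisfies the claim.

Answer: (2, 2)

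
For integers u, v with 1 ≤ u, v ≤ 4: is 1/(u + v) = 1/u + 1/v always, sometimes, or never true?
The claim fails for every pair in the range. For instance at (u, v) = (1, 4): LHS = 1/5, RHS = 5/4.

Answer: Never true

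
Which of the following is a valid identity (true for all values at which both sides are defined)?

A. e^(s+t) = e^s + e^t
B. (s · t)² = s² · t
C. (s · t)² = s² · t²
A: fails at (1, 2) — LHS = e^3 ≈ 20.09, RHS = e + e^2 ≈ 10.11.
B: fails at (2, 3) — LHS = 36, RHS = 12.
C: holds — e.g. at (1, 2), both sides equal 4.

Answer: C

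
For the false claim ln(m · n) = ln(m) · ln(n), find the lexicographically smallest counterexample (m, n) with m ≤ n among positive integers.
At (1, 1): both sides equal 0, so it holds there.

Substituting (1, 2) into the claim:
LHS = ln(1 · 2) = ln(2) ≈ 0.6931
RHS = ln(1) · ln(2) = 0

Since LHS ≠ RHS, this pair disproves the claim, and no lexicographically smaller pair (m ≤ n, positive integers) does.

For instance (1, 7) is also a counterexample (LHS = ln(7) ≈ 1.946, RHS = 0), but it's lexicographically larger.

Answer: (m, n) = (1, 2)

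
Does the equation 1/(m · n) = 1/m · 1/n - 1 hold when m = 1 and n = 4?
Substituting m = 1, n = 4:

LHS = 1/(1 · 4) = 1/4
RHS = 1/1 · 1/4 - 1 = -3/4

LHS ≠ RHS, so the equation does not hold at this point.

Answer: Fails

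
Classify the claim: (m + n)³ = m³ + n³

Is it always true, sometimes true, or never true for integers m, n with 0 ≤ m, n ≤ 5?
It holds at (m, n) = (1, 0) (both sides equal 1), but fails at (m, n) = (5, 4) (LHS = 729, RHS = 189).

Answer: Sometimes true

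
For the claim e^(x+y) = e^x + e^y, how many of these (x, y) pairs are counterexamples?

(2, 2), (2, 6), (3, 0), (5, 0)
Testing each pair:
(2, 2): LHS = e^4 ≈ 54.6, RHS = 2·e^2 ≈ 14.78 → counterexample
(2, 6): LHS = e^8 ≈ 2981, RHS = e^2 + e^6 ≈ 410.8 → counterexample
(3, 0): LHS = e^3 ≈ 20.09, RHS = 1 + e^3 ≈ 21.09 → counterexample
(5, 0): LHS = e^5 ≈ 148.4, RHS = 1 + e^5 ≈ 149.4 → counterexample

That makes 4 counterexamples.

Answer: 4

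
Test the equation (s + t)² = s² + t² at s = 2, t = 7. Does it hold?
Fails

Substituting s = 2, t = 7:

LHS = (2 + 7)² = 81
RHS = 2² + 7² = 53

LHS ≠ RHS, so the equation does not hold at this point.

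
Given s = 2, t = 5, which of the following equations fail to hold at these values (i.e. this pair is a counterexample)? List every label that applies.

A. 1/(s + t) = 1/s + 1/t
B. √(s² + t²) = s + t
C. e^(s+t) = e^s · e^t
Evaluating each claim at the given values:
A. LHS = 1/7, RHS = 7/10 → fails here (LHS ≠ RHS)
B. LHS = √(29) ≈ 5.385, RHS = 7 → fails here (LHS ≠ RHS)
C. LHS = e^7 ≈ 1097, RHS = e^7 ≈ 1097 → holds here (LHS = RHS)

Answer: A, B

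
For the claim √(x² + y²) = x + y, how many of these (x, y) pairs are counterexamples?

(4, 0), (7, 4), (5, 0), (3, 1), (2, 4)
3

Testing each pair:
(4, 0): LHS = 4, RHS = 4 → satisfies claim
(7, 4): LHS = √(65) ≈ 8.062, RHS = 11 → counterexample
(5, 0): LHS = 5, RHS = 5 → satisfies claim
(3, 1): LHS = √(10) ≈ 3.162, RHS = 4 → counterexample
(2, 4): LHS = 2·√(5) ≈ 4.472, RHS = 6 → counterexample

That makes 3 counterexamples.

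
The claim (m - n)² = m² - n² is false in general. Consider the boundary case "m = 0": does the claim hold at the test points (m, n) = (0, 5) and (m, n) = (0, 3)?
At (0, 5): LHS = 25 ≠ RHS = -25
At (0, 3): LHS = 9 ≠ RHS = -9

Answer: No, fails at both test points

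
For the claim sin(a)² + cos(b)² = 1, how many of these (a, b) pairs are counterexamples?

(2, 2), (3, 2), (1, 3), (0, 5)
3

Testing each pair:
(2, 2): LHS = cos(2)² + sin(2)² = 1, RHS = 1 → satisfies claim
(3, 2): LHS = sin(3)² + cos(2)² ≈ 0.1931, RHS = 1 → counterexample
(1, 3): LHS = sin(1)² + cos(3)² ≈ 1.688, RHS = 1 → counterexample
(0, 5): LHS = cos(5)² ≈ 0.08046, RHS = 1 → counterexample

That makes 3 counterexamples.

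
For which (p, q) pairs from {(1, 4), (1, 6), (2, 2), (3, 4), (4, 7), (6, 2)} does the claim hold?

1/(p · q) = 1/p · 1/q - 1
Testing each pair:
(1, 4): LHS = 1/4, RHS = -3/4 → fails
(1, 6): LHS = 1/6, RHS = -5/6 → fails
(2, 2): LHS = 1/4, RHS = -3/4 → fails
(3, 4): LHS = 1/12, RHS = -11/12 → fails
(4, 7): LHS = 1/28, RHS = -27/28 → fails
(6, 2): LHS = 1/12, RHS = -11/12 → fails

No pair satisfies the claim.

Answer: None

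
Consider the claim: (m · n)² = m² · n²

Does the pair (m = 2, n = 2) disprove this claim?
Substituting m = 2, n = 2:
LHS = (2 · 2)² = 16
RHS = 2² · 2² = 16

The sides agree, so this pair does not disprove the claim.

Answer: No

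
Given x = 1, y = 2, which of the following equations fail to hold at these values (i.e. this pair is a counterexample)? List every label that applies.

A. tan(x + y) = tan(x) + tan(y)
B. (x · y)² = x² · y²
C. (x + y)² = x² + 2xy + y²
Evaluating each claim at the given values:
A. LHS = tan(3) ≈ -0.1425, RHS = tan(2) + tan(1) ≈ -0.6276 → fails here (LHS ≠ RHS)
B. LHS = 4, RHS = 4 → holds here (LHS = RHS)
C. LHS = 9, RHS = 9 → holds here (LHS = RHS)

Answer: A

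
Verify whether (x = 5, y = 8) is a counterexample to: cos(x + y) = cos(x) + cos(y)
Substituting x = 5, y = 8:
LHS = cos(5 + 8) = cos(13) ≈ 0.9074
RHS = cos(5) + cos(8) ≈ 0.1382

Since LHS ≠ RHS, this pair disproves the claim.

Answer: Yes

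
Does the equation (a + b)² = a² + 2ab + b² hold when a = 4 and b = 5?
Substituting a = 4, b = 5:

LHS = (4 + 5)² = 81
RHS = 4² + 2·4·5 + 5² = 81

LHS = RHS, so the equation holds at this point.

Answer: Holds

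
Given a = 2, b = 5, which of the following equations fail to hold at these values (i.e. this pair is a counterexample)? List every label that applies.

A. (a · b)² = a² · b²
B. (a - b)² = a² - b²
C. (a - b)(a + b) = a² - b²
Evaluating each claim at the given values:
A. LHS = 100, RHS = 100 → holds here (LHS = RHS)
B. LHS = 9, RHS = -21 → fails here (LHS ≠ RHS)
C. LHS = -21, RHS = -21 → holds here (LHS = RHS)

Answer: B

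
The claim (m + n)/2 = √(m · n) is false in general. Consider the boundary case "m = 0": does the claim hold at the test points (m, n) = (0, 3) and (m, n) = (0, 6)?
No, fails at both test points

At (0, 3): LHS = 3/2 ≠ RHS = 0
At (0, 6): LHS = 3 ≠ RHS = 0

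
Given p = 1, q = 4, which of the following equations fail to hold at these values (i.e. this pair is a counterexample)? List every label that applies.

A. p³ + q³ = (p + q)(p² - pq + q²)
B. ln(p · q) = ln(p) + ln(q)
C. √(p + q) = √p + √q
C

Evaluating each claim at the given values:
A. LHS = 65, RHS = 65 → holds here (LHS = RHS)
B. LHS = ln(4) ≈ 1.386, RHS = ln(4) ≈ 1.386 → holds here (LHS = RHS)
C. LHS = √(5) ≈ 2.236, RHS = 3 → fails here (LHS ≠ RHS)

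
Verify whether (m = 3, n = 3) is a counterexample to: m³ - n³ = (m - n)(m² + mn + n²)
No

Substituting m = 3, n = 3:
LHS = 3³ - 3³ = 0
RHS = (3 - 3)(3² + 3·3 + 3²) = 0

The sides agree, so this pair does not disprove the claim.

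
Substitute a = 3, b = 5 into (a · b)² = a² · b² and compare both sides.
LHS = (3 · 5)² = 225
RHS = 3² · 5² = 225

LHS = RHS: the two sides agree.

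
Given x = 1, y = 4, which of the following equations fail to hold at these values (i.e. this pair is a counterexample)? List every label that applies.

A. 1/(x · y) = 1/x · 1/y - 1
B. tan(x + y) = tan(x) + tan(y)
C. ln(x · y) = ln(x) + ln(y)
A, B

Evaluating each claim at the given values:
A. LHS = 1/4, RHS = -3/4 → fails here (LHS ≠ RHS)
B. LHS = tan(5) ≈ -3.381, RHS = tan(4) + tan(1) ≈ 2.715 → fails here (LHS ≠ RHS)
C. LHS = ln(4) ≈ 1.386, RHS = ln(4) ≈ 1.386 → holds here (LHS = RHS)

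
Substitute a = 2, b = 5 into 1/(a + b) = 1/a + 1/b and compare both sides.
LHS = 1/(2 + 5) = 1/7
RHS = 1/2 + 1/5 = 7/10

LHS ≠ RHS, so the equation does not hold here.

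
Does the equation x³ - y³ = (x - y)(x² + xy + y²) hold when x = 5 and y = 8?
Holds

Substituting x = 5, y = 8:

LHS = 5³ - 8³ = -387
RHS = (5 - 8)(5² + 5·8 + 8²) = -387

LHS = RHS, so the equation holds at this point.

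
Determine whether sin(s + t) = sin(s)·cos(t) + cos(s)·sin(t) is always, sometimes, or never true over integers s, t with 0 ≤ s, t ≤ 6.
The identity holds for every pair in the range. For instance at (s, t) = (0, 4): both sides equal sin(4) ≈ -0.7568.

Answer: Always true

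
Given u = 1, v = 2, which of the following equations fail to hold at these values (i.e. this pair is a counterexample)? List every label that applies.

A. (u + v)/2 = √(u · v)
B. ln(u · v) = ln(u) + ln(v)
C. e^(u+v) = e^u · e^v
A

Evaluating each claim at the given values:
A. LHS = 3/2, RHS = √(2) ≈ 1.414 → fails here (LHS ≠ RHS)
B. LHS = ln(2) ≈ 0.6931, RHS = ln(2) ≈ 0.6931 → holds here (LHS = RHS)
C. LHS = e^3 ≈ 20.09, RHS = e^3 ≈ 20.09 → holds here (LHS = RHS)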